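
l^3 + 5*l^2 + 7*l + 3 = (l + 1)^2*(l + 3)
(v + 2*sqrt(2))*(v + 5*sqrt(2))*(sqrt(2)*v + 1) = sqrt(2)*v^3 + 15*v^2 + 27*sqrt(2)*v + 20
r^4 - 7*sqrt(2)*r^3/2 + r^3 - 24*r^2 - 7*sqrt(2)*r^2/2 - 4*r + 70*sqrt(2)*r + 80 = (r - 4)*(r + 5)*(r - 4*sqrt(2))*(r + sqrt(2)/2)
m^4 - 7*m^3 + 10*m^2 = m^2*(m - 5)*(m - 2)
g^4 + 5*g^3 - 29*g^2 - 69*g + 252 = (g - 3)^2*(g + 4)*(g + 7)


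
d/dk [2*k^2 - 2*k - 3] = 4*k - 2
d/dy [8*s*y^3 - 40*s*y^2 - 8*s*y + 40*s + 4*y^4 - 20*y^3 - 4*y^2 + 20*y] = 24*s*y^2 - 80*s*y - 8*s + 16*y^3 - 60*y^2 - 8*y + 20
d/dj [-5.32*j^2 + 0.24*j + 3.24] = 0.24 - 10.64*j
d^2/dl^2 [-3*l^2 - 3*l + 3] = -6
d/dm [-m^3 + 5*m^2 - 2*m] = -3*m^2 + 10*m - 2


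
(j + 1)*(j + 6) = j^2 + 7*j + 6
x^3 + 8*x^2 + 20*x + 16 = (x + 2)^2*(x + 4)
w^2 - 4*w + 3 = (w - 3)*(w - 1)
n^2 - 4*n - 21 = (n - 7)*(n + 3)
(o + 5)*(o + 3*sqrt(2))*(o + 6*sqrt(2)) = o^3 + 5*o^2 + 9*sqrt(2)*o^2 + 36*o + 45*sqrt(2)*o + 180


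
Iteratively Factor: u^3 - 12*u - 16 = (u + 2)*(u^2 - 2*u - 8) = (u - 4)*(u + 2)*(u + 2)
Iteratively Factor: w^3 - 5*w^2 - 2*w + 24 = (w - 4)*(w^2 - w - 6) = (w - 4)*(w + 2)*(w - 3)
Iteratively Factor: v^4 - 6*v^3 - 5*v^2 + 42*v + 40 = (v - 5)*(v^3 - v^2 - 10*v - 8) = (v - 5)*(v - 4)*(v^2 + 3*v + 2) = (v - 5)*(v - 4)*(v + 2)*(v + 1)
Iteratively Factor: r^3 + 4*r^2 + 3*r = (r + 3)*(r^2 + r) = (r + 1)*(r + 3)*(r)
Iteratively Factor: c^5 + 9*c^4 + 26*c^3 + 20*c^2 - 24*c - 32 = (c + 4)*(c^4 + 5*c^3 + 6*c^2 - 4*c - 8) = (c + 2)*(c + 4)*(c^3 + 3*c^2 - 4) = (c + 2)^2*(c + 4)*(c^2 + c - 2) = (c - 1)*(c + 2)^2*(c + 4)*(c + 2)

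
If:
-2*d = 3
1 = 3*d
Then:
No Solution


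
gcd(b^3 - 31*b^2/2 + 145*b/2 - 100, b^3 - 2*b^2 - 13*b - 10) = b - 5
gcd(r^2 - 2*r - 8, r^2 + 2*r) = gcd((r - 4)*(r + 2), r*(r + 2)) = r + 2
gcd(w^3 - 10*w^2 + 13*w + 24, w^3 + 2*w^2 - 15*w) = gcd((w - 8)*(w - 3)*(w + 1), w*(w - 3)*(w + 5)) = w - 3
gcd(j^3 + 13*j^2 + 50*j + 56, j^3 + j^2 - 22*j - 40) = j^2 + 6*j + 8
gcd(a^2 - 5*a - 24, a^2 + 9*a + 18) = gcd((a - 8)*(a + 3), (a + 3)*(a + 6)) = a + 3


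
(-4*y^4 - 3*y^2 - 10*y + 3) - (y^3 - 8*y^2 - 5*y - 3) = -4*y^4 - y^3 + 5*y^2 - 5*y + 6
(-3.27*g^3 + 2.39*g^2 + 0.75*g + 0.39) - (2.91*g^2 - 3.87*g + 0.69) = -3.27*g^3 - 0.52*g^2 + 4.62*g - 0.3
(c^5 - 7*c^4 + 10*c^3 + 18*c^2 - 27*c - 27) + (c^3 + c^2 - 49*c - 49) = c^5 - 7*c^4 + 11*c^3 + 19*c^2 - 76*c - 76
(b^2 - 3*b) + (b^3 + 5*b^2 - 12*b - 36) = b^3 + 6*b^2 - 15*b - 36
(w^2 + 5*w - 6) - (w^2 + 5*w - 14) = 8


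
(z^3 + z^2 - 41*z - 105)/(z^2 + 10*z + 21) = (z^2 - 2*z - 35)/(z + 7)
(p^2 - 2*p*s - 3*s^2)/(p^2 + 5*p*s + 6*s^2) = (p^2 - 2*p*s - 3*s^2)/(p^2 + 5*p*s + 6*s^2)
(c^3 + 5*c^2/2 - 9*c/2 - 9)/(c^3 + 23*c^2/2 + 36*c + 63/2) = (c - 2)/(c + 7)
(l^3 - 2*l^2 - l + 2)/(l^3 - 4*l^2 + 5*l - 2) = (l + 1)/(l - 1)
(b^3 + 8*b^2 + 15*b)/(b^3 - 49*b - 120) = b/(b - 8)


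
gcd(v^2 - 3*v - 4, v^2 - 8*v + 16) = v - 4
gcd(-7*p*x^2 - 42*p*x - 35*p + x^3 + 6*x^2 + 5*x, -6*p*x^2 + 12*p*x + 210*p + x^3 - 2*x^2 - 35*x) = x + 5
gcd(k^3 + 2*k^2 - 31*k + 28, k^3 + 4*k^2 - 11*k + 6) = k - 1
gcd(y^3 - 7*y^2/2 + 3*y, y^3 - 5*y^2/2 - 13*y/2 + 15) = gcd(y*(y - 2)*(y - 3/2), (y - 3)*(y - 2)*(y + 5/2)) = y - 2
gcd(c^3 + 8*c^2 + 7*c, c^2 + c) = c^2 + c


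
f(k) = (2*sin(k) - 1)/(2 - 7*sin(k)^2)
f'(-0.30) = 4.64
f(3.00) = -0.39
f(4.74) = 0.60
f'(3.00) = -0.66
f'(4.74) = 0.04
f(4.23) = 0.79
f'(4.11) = -1.87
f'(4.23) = -1.04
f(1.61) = -0.20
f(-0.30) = -1.15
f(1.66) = -0.20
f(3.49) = -1.42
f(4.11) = 0.96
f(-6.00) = -0.30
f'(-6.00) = 0.54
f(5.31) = 0.95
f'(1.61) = -0.01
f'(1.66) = -0.01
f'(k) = 2*cos(k)/(2 - 7*sin(k)^2) + 14*(2*sin(k) - 1)*sin(k)*cos(k)/(2 - 7*sin(k)^2)^2 = 2*(7*sin(k)^2 - 7*sin(k) + 2)*cos(k)/(7*sin(k)^2 - 2)^2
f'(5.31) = 1.83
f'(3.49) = -6.98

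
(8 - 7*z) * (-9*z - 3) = 63*z^2 - 51*z - 24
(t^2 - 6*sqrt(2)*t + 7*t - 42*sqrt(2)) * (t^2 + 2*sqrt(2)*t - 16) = t^4 - 4*sqrt(2)*t^3 + 7*t^3 - 40*t^2 - 28*sqrt(2)*t^2 - 280*t + 96*sqrt(2)*t + 672*sqrt(2)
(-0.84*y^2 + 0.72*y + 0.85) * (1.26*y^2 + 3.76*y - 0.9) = -1.0584*y^4 - 2.2512*y^3 + 4.5342*y^2 + 2.548*y - 0.765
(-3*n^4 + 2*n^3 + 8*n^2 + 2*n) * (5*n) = -15*n^5 + 10*n^4 + 40*n^3 + 10*n^2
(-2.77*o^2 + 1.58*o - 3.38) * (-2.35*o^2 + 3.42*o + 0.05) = 6.5095*o^4 - 13.1864*o^3 + 13.2081*o^2 - 11.4806*o - 0.169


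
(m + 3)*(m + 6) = m^2 + 9*m + 18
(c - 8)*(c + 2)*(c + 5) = c^3 - c^2 - 46*c - 80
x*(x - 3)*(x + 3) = x^3 - 9*x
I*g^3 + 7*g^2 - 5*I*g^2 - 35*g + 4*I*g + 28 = (g - 4)*(g - 7*I)*(I*g - I)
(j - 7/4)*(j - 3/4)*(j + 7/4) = j^3 - 3*j^2/4 - 49*j/16 + 147/64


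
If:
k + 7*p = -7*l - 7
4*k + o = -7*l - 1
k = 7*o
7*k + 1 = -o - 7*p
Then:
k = 35/72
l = -31/72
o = 5/72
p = -23/36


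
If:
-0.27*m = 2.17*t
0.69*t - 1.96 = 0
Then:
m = -22.83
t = 2.84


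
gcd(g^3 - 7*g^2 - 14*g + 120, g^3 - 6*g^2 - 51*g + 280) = g - 5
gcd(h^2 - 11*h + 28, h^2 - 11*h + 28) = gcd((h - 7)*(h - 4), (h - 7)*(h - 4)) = h^2 - 11*h + 28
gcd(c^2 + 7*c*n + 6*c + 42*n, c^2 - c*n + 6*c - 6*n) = c + 6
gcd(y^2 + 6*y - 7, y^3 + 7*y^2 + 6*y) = 1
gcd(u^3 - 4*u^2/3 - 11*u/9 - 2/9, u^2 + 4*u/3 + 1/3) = u + 1/3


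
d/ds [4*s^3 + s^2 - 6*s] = 12*s^2 + 2*s - 6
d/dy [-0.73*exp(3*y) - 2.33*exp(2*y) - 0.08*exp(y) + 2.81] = (-2.19*exp(2*y) - 4.66*exp(y) - 0.08)*exp(y)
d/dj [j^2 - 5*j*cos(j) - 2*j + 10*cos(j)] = 5*j*sin(j) + 2*j - 10*sin(j) - 5*cos(j) - 2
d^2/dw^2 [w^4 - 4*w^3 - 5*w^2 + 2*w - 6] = 12*w^2 - 24*w - 10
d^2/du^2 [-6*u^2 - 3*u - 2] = -12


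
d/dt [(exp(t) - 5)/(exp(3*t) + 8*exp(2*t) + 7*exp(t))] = (-2*exp(3*t) + 7*exp(2*t) + 80*exp(t) + 35)*exp(-t)/(exp(4*t) + 16*exp(3*t) + 78*exp(2*t) + 112*exp(t) + 49)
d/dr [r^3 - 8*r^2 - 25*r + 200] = 3*r^2 - 16*r - 25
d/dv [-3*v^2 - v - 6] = -6*v - 1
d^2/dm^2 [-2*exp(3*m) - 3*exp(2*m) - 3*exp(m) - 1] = (-18*exp(2*m) - 12*exp(m) - 3)*exp(m)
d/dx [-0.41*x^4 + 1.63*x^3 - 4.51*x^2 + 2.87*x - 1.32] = -1.64*x^3 + 4.89*x^2 - 9.02*x + 2.87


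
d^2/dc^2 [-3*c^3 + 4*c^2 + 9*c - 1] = 8 - 18*c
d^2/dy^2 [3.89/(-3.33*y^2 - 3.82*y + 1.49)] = (86.271642*y^2 + 98.966268*y - 3.89*(6.66*y + 3.82)*(13.32*y + 7.64) - 38.602026)/(3.33*y^2 + 3.82*y - 1.49)^3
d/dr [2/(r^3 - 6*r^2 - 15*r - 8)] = 6*(-r^2 + 4*r + 5)/(-r^3 + 6*r^2 + 15*r + 8)^2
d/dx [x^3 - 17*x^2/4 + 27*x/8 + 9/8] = 3*x^2 - 17*x/2 + 27/8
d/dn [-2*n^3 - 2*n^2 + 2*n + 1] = -6*n^2 - 4*n + 2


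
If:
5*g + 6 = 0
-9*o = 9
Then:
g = -6/5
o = -1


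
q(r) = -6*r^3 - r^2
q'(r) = -18*r^2 - 2*r = 2*r*(-9*r - 1)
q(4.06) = -418.02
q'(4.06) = -304.82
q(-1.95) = 40.69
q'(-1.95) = -64.54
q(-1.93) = 39.41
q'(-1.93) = -63.19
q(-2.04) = 46.78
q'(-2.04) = -70.83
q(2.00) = -52.00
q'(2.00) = -76.00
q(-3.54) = 253.64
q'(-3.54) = -218.49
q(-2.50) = 87.50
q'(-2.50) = -107.50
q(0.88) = -4.86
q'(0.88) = -15.70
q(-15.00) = 20025.00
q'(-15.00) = -4020.00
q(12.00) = -10512.00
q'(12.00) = -2616.00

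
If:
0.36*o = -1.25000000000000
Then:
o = -3.47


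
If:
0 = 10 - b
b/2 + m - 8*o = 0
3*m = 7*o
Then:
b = 10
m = 35/17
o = 15/17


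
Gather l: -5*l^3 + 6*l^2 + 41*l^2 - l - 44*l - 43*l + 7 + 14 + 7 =-5*l^3 + 47*l^2 - 88*l + 28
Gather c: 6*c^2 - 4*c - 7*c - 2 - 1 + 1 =6*c^2 - 11*c - 2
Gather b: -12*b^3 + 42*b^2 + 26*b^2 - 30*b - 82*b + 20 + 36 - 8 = -12*b^3 + 68*b^2 - 112*b + 48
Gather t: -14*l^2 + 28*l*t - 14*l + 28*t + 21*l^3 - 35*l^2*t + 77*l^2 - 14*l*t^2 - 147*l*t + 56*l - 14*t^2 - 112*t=21*l^3 + 63*l^2 + 42*l + t^2*(-14*l - 14) + t*(-35*l^2 - 119*l - 84)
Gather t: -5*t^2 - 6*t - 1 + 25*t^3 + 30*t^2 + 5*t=25*t^3 + 25*t^2 - t - 1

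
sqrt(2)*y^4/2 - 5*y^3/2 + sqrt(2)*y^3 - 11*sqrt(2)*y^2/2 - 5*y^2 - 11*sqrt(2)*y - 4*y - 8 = (y + 2)*(y - 4*sqrt(2))*(y + sqrt(2))*(sqrt(2)*y/2 + 1/2)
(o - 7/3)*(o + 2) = o^2 - o/3 - 14/3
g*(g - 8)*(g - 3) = g^3 - 11*g^2 + 24*g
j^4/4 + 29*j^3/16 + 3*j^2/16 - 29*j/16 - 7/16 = (j/4 + 1/4)*(j - 1)*(j + 1/4)*(j + 7)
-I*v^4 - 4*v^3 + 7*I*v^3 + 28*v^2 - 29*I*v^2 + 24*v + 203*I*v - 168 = (v - 7)*(v - 8*I)*(v + 3*I)*(-I*v + 1)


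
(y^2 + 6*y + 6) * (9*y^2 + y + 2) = 9*y^4 + 55*y^3 + 62*y^2 + 18*y + 12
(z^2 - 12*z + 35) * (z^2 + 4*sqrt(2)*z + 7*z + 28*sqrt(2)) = z^4 - 5*z^3 + 4*sqrt(2)*z^3 - 49*z^2 - 20*sqrt(2)*z^2 - 196*sqrt(2)*z + 245*z + 980*sqrt(2)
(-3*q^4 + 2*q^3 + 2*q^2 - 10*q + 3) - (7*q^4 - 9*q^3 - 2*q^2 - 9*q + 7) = -10*q^4 + 11*q^3 + 4*q^2 - q - 4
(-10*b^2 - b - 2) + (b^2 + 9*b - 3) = -9*b^2 + 8*b - 5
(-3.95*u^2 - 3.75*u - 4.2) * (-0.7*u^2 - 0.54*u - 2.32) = 2.765*u^4 + 4.758*u^3 + 14.129*u^2 + 10.968*u + 9.744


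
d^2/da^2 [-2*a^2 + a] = -4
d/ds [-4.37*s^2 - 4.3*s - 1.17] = -8.74*s - 4.3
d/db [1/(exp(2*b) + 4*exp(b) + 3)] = 2*(-exp(b) - 2)*exp(b)/(exp(2*b) + 4*exp(b) + 3)^2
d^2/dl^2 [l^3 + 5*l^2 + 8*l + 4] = 6*l + 10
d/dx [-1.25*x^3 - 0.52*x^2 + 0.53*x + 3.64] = -3.75*x^2 - 1.04*x + 0.53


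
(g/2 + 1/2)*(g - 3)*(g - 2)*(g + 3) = g^4/2 - g^3/2 - 11*g^2/2 + 9*g/2 + 9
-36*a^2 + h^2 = (-6*a + h)*(6*a + h)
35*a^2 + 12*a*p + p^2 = (5*a + p)*(7*a + p)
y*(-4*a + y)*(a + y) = -4*a^2*y - 3*a*y^2 + y^3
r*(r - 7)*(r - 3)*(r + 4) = r^4 - 6*r^3 - 19*r^2 + 84*r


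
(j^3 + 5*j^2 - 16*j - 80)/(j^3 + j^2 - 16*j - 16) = (j + 5)/(j + 1)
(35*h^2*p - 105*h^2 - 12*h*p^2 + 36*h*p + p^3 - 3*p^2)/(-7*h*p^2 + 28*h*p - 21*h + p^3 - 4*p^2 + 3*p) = (-5*h + p)/(p - 1)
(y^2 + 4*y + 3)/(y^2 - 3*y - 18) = (y + 1)/(y - 6)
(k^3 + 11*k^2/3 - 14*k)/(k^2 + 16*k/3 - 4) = k*(3*k - 7)/(3*k - 2)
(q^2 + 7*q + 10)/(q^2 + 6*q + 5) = (q + 2)/(q + 1)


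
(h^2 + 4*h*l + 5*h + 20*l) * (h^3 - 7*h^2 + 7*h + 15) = h^5 + 4*h^4*l - 2*h^4 - 8*h^3*l - 28*h^3 - 112*h^2*l + 50*h^2 + 200*h*l + 75*h + 300*l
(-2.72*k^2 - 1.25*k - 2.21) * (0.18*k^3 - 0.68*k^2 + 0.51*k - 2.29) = -0.4896*k^5 + 1.6246*k^4 - 0.935*k^3 + 7.0941*k^2 + 1.7354*k + 5.0609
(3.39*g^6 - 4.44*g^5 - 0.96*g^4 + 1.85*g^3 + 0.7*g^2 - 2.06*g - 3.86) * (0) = 0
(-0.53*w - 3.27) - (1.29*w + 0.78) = -1.82*w - 4.05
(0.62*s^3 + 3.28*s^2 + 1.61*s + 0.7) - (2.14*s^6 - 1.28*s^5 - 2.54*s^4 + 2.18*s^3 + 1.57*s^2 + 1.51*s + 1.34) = -2.14*s^6 + 1.28*s^5 + 2.54*s^4 - 1.56*s^3 + 1.71*s^2 + 0.1*s - 0.64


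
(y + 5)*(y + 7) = y^2 + 12*y + 35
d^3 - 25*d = d*(d - 5)*(d + 5)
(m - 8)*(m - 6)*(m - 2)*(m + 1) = m^4 - 15*m^3 + 60*m^2 - 20*m - 96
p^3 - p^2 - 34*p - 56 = (p - 7)*(p + 2)*(p + 4)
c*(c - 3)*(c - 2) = c^3 - 5*c^2 + 6*c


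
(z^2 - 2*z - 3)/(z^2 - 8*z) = (z^2 - 2*z - 3)/(z*(z - 8))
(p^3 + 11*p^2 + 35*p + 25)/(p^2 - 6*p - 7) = (p^2 + 10*p + 25)/(p - 7)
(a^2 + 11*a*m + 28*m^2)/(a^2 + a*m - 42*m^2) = (a + 4*m)/(a - 6*m)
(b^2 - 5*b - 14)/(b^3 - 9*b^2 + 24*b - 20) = (b^2 - 5*b - 14)/(b^3 - 9*b^2 + 24*b - 20)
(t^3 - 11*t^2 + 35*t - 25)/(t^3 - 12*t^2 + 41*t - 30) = (t - 5)/(t - 6)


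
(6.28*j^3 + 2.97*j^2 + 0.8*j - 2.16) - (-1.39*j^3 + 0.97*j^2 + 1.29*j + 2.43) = 7.67*j^3 + 2.0*j^2 - 0.49*j - 4.59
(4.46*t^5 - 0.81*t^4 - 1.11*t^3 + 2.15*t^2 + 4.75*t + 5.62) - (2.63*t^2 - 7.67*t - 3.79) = 4.46*t^5 - 0.81*t^4 - 1.11*t^3 - 0.48*t^2 + 12.42*t + 9.41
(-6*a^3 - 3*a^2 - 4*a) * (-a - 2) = 6*a^4 + 15*a^3 + 10*a^2 + 8*a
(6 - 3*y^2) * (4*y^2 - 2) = -12*y^4 + 30*y^2 - 12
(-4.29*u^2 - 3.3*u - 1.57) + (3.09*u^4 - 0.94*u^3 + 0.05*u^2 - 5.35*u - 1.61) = 3.09*u^4 - 0.94*u^3 - 4.24*u^2 - 8.65*u - 3.18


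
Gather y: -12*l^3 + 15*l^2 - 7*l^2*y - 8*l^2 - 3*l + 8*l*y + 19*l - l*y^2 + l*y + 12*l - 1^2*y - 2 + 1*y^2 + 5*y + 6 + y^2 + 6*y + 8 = -12*l^3 + 7*l^2 + 28*l + y^2*(2 - l) + y*(-7*l^2 + 9*l + 10) + 12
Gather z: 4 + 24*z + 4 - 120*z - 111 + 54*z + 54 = -42*z - 49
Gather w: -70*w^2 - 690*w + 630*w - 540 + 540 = -70*w^2 - 60*w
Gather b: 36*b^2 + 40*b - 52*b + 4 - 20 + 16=36*b^2 - 12*b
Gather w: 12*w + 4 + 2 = 12*w + 6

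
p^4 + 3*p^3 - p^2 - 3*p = p*(p - 1)*(p + 1)*(p + 3)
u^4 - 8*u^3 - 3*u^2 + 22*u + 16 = (u - 8)*(u - 2)*(u + 1)^2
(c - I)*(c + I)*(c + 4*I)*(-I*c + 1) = -I*c^4 + 5*c^3 + 3*I*c^2 + 5*c + 4*I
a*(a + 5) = a^2 + 5*a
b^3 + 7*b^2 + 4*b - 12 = (b - 1)*(b + 2)*(b + 6)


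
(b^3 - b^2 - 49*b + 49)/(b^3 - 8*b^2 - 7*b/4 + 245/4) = 4*(b^2 + 6*b - 7)/(4*b^2 - 4*b - 35)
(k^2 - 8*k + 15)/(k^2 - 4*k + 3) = (k - 5)/(k - 1)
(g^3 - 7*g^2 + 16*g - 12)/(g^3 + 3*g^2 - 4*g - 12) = (g^2 - 5*g + 6)/(g^2 + 5*g + 6)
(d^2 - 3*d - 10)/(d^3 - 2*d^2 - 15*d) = (d + 2)/(d*(d + 3))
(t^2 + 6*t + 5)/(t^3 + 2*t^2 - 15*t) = (t + 1)/(t*(t - 3))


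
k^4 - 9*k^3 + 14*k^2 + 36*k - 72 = (k - 6)*(k - 3)*(k - 2)*(k + 2)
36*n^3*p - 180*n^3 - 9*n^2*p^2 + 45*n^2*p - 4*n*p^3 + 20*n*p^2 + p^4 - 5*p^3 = (-4*n + p)*(-3*n + p)*(3*n + p)*(p - 5)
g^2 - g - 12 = (g - 4)*(g + 3)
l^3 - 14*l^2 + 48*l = l*(l - 8)*(l - 6)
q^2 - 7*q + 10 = (q - 5)*(q - 2)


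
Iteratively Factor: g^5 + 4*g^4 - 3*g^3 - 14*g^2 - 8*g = (g - 2)*(g^4 + 6*g^3 + 9*g^2 + 4*g) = (g - 2)*(g + 1)*(g^3 + 5*g^2 + 4*g) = (g - 2)*(g + 1)^2*(g^2 + 4*g) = (g - 2)*(g + 1)^2*(g + 4)*(g)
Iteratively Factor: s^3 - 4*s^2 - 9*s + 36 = (s - 4)*(s^2 - 9) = (s - 4)*(s - 3)*(s + 3)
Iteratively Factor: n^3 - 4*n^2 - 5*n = (n + 1)*(n^2 - 5*n) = (n - 5)*(n + 1)*(n)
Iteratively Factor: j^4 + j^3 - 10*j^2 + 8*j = (j)*(j^3 + j^2 - 10*j + 8) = j*(j - 2)*(j^2 + 3*j - 4) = j*(j - 2)*(j - 1)*(j + 4)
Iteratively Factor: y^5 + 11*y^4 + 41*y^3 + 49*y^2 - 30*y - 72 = (y + 2)*(y^4 + 9*y^3 + 23*y^2 + 3*y - 36) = (y + 2)*(y + 4)*(y^3 + 5*y^2 + 3*y - 9) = (y + 2)*(y + 3)*(y + 4)*(y^2 + 2*y - 3) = (y - 1)*(y + 2)*(y + 3)*(y + 4)*(y + 3)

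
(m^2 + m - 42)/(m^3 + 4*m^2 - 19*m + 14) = (m - 6)/(m^2 - 3*m + 2)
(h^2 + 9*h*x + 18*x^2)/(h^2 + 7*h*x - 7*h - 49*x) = (h^2 + 9*h*x + 18*x^2)/(h^2 + 7*h*x - 7*h - 49*x)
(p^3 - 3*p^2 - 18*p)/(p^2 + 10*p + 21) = p*(p - 6)/(p + 7)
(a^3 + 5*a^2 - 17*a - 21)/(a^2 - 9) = (a^2 + 8*a + 7)/(a + 3)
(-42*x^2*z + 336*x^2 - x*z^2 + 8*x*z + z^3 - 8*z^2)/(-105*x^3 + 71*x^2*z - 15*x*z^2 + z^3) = (6*x*z - 48*x + z^2 - 8*z)/(15*x^2 - 8*x*z + z^2)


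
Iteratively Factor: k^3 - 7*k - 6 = (k - 3)*(k^2 + 3*k + 2) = (k - 3)*(k + 2)*(k + 1)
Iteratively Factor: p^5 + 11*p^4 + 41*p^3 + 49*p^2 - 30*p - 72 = (p + 3)*(p^4 + 8*p^3 + 17*p^2 - 2*p - 24) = (p + 3)^2*(p^3 + 5*p^2 + 2*p - 8) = (p - 1)*(p + 3)^2*(p^2 + 6*p + 8) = (p - 1)*(p + 2)*(p + 3)^2*(p + 4)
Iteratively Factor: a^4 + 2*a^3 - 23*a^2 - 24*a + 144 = (a + 4)*(a^3 - 2*a^2 - 15*a + 36) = (a - 3)*(a + 4)*(a^2 + a - 12) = (a - 3)*(a + 4)^2*(a - 3)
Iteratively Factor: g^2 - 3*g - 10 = (g - 5)*(g + 2)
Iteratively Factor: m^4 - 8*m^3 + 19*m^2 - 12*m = (m - 1)*(m^3 - 7*m^2 + 12*m) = m*(m - 1)*(m^2 - 7*m + 12) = m*(m - 3)*(m - 1)*(m - 4)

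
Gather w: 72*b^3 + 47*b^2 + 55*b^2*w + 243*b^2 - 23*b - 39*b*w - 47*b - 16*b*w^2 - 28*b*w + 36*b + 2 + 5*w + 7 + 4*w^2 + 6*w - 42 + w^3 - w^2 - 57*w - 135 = 72*b^3 + 290*b^2 - 34*b + w^3 + w^2*(3 - 16*b) + w*(55*b^2 - 67*b - 46) - 168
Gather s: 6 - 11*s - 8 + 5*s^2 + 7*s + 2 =5*s^2 - 4*s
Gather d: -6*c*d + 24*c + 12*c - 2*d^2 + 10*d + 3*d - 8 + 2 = 36*c - 2*d^2 + d*(13 - 6*c) - 6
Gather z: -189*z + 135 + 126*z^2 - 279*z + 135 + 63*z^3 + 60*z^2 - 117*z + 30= 63*z^3 + 186*z^2 - 585*z + 300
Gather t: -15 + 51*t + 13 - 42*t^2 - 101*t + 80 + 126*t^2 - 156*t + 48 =84*t^2 - 206*t + 126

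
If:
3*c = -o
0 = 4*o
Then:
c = 0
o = 0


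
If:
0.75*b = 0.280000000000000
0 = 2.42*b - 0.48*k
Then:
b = 0.37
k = 1.88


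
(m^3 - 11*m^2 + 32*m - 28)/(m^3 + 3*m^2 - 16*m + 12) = (m^2 - 9*m + 14)/(m^2 + 5*m - 6)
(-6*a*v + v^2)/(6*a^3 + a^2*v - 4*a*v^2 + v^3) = v*(-6*a + v)/(6*a^3 + a^2*v - 4*a*v^2 + v^3)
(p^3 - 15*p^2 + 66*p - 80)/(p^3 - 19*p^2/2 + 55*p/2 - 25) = 2*(p - 8)/(2*p - 5)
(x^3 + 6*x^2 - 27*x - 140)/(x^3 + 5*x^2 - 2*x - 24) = (x^2 + 2*x - 35)/(x^2 + x - 6)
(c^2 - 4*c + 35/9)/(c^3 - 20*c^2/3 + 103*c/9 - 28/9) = (3*c - 5)/(3*c^2 - 13*c + 4)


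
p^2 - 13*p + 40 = (p - 8)*(p - 5)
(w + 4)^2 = w^2 + 8*w + 16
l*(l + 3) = l^2 + 3*l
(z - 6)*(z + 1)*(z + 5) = z^3 - 31*z - 30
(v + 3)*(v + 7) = v^2 + 10*v + 21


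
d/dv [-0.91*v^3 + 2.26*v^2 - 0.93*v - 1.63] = -2.73*v^2 + 4.52*v - 0.93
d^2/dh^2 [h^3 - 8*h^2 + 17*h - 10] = 6*h - 16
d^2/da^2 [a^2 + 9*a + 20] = 2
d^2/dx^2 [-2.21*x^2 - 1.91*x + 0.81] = -4.42000000000000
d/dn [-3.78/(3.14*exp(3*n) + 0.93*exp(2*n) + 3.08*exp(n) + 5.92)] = (35.6076*exp(2*n) + 7.0308*exp(n) + 11.6424)*exp(n)/(3.14*exp(3*n) + 0.93*exp(2*n) + 3.08*exp(n) + 5.92)^2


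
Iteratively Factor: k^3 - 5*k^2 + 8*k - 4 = (k - 2)*(k^2 - 3*k + 2) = (k - 2)*(k - 1)*(k - 2)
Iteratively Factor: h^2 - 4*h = (h)*(h - 4)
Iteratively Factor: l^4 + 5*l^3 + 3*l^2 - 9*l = (l)*(l^3 + 5*l^2 + 3*l - 9) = l*(l - 1)*(l^2 + 6*l + 9) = l*(l - 1)*(l + 3)*(l + 3)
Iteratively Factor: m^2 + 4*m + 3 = (m + 1)*(m + 3)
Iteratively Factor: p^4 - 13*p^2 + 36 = (p + 3)*(p^3 - 3*p^2 - 4*p + 12) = (p - 3)*(p + 3)*(p^2 - 4) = (p - 3)*(p + 2)*(p + 3)*(p - 2)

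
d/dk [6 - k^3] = -3*k^2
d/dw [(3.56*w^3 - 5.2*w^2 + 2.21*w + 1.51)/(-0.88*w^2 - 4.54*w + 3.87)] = (-3.1328*w^4 - 32.3248*w^3 + 66.8844*w^2 - 37.5904*w + 15.4081)/(0.7744*w^4 + 7.9904*w^3 + 13.8004*w^2 - 35.1396*w + 14.9769)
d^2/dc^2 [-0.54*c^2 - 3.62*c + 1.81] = -1.08000000000000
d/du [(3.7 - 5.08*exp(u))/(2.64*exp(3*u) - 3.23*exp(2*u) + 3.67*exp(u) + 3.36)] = (26.8224*exp(3*u) - 45.7124*exp(2*u) + 23.902*exp(u) - 30.6478)*exp(u)/(6.9696*exp(6*u) - 17.0544*exp(5*u) + 29.8105*exp(4*u) - 5.9674*exp(3*u) - 8.2367*exp(2*u) + 24.6624*exp(u) + 11.2896)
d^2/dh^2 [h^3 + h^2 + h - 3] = 6*h + 2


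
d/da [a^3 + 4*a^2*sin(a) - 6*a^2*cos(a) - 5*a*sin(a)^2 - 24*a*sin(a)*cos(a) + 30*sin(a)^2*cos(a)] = 6*a^2*sin(a) + 4*a^2*cos(a) + 3*a^2 + 8*a*sin(a) - 5*a*sin(2*a) - 12*a*cos(a) - 24*a*cos(2*a) - 15*sin(a)/2 - 12*sin(2*a) + 45*sin(3*a)/2 + 5*cos(2*a)/2 - 5/2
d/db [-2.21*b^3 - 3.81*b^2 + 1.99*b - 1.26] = -6.63*b^2 - 7.62*b + 1.99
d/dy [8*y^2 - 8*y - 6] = 16*y - 8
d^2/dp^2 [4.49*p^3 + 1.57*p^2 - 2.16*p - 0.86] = 26.94*p + 3.14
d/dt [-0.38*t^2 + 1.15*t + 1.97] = 1.15 - 0.76*t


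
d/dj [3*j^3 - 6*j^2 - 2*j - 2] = 9*j^2 - 12*j - 2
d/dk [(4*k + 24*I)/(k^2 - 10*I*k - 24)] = 4*(k^2 - 10*I*k - 2*(k - 5*I)*(k + 6*I) - 24)/(-k^2 + 10*I*k + 24)^2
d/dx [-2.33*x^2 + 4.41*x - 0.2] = 4.41 - 4.66*x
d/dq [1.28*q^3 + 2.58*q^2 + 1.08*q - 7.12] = 3.84*q^2 + 5.16*q + 1.08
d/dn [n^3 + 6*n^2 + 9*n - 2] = 3*n^2 + 12*n + 9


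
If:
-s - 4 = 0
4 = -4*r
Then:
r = -1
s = -4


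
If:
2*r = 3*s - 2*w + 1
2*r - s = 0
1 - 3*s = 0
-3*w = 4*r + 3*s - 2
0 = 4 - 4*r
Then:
No Solution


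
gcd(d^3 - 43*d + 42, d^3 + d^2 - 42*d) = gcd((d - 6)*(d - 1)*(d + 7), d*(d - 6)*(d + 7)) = d^2 + d - 42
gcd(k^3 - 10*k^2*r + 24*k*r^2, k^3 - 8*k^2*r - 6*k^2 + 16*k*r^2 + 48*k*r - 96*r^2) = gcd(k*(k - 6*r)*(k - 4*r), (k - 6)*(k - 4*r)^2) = -k + 4*r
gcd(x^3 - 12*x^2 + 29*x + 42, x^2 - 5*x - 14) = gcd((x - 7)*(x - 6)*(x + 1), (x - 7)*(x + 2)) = x - 7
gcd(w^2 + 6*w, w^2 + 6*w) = w^2 + 6*w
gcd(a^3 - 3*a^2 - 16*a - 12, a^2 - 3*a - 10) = a + 2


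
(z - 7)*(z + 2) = z^2 - 5*z - 14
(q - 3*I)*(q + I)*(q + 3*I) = q^3 + I*q^2 + 9*q + 9*I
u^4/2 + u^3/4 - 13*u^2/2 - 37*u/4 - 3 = (u/2 + 1/2)*(u - 4)*(u + 1/2)*(u + 3)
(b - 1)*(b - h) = b^2 - b*h - b + h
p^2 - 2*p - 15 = (p - 5)*(p + 3)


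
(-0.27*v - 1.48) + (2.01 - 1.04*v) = 0.53 - 1.31*v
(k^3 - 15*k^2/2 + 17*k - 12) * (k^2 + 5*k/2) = k^5 - 5*k^4 - 7*k^3/4 + 61*k^2/2 - 30*k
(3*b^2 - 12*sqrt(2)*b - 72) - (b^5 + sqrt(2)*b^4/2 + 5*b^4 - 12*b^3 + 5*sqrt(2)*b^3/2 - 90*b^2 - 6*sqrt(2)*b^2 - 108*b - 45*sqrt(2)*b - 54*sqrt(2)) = -b^5 - 5*b^4 - sqrt(2)*b^4/2 - 5*sqrt(2)*b^3/2 + 12*b^3 + 6*sqrt(2)*b^2 + 93*b^2 + 33*sqrt(2)*b + 108*b - 72 + 54*sqrt(2)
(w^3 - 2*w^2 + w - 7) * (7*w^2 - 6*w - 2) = 7*w^5 - 20*w^4 + 17*w^3 - 51*w^2 + 40*w + 14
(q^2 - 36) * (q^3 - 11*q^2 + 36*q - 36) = q^5 - 11*q^4 + 360*q^2 - 1296*q + 1296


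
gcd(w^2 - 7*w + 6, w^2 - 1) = w - 1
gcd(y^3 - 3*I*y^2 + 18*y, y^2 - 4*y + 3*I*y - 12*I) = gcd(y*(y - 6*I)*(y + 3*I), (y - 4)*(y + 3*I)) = y + 3*I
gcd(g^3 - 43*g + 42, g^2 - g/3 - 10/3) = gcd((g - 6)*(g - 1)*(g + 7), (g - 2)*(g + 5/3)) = 1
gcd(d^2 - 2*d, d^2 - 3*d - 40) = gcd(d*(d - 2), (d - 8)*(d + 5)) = 1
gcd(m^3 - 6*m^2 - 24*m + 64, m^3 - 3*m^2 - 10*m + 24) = m - 2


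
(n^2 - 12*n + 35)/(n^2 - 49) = (n - 5)/(n + 7)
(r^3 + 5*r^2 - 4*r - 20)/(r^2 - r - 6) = (r^2 + 3*r - 10)/(r - 3)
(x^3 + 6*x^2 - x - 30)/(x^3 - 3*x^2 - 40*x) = (x^2 + x - 6)/(x*(x - 8))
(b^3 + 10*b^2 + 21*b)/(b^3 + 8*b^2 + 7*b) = (b + 3)/(b + 1)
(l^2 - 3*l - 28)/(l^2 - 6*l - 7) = (l + 4)/(l + 1)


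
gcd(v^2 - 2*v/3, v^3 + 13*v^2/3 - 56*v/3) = v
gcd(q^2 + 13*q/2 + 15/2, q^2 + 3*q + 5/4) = 1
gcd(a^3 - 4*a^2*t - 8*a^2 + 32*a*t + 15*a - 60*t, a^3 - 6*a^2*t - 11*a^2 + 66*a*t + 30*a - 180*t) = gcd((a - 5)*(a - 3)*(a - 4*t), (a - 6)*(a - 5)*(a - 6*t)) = a - 5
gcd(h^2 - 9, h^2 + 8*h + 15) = h + 3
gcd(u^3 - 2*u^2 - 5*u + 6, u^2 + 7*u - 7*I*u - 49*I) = 1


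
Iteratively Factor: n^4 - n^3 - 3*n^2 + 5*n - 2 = (n - 1)*(n^3 - 3*n + 2) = (n - 1)*(n + 2)*(n^2 - 2*n + 1) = (n - 1)^2*(n + 2)*(n - 1)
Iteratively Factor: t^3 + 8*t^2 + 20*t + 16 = (t + 2)*(t^2 + 6*t + 8) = (t + 2)^2*(t + 4)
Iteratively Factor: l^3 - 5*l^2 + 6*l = (l - 2)*(l^2 - 3*l) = l*(l - 2)*(l - 3)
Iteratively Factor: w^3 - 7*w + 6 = (w + 3)*(w^2 - 3*w + 2) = (w - 1)*(w + 3)*(w - 2)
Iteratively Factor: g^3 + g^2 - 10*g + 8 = (g - 2)*(g^2 + 3*g - 4) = (g - 2)*(g + 4)*(g - 1)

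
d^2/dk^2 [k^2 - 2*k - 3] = 2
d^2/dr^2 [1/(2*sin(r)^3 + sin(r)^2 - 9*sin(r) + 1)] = (-36*sin(r)^6 - 22*sin(r)^5 + 80*sin(r)^4 + 77*sin(r)^3 - 179*sin(r)^2 - 75*sin(r) + 160)/(2*sin(r)^3 + sin(r)^2 - 9*sin(r) + 1)^3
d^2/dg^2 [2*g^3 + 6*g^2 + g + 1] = 12*g + 12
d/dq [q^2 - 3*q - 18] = 2*q - 3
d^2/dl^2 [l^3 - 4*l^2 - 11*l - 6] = 6*l - 8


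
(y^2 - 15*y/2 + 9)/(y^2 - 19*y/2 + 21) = (2*y - 3)/(2*y - 7)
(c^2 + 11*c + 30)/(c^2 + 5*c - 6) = (c + 5)/(c - 1)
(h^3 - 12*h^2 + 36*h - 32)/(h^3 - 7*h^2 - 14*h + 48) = (h - 2)/(h + 3)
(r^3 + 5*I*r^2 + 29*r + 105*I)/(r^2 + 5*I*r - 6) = (r^2 + 2*I*r + 35)/(r + 2*I)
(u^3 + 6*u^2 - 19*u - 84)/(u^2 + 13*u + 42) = (u^2 - u - 12)/(u + 6)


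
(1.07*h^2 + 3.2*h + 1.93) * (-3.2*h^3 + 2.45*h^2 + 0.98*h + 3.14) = -3.424*h^5 - 7.6185*h^4 + 2.7126*h^3 + 11.2243*h^2 + 11.9394*h + 6.0602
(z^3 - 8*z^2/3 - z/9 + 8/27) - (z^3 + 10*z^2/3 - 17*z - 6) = -6*z^2 + 152*z/9 + 170/27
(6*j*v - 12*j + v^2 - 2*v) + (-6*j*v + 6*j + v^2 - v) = -6*j + 2*v^2 - 3*v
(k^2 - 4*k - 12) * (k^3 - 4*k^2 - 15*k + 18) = k^5 - 8*k^4 - 11*k^3 + 126*k^2 + 108*k - 216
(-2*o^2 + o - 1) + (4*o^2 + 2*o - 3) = 2*o^2 + 3*o - 4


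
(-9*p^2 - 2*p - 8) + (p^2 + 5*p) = -8*p^2 + 3*p - 8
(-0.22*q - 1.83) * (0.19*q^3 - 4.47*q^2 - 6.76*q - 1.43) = -0.0418*q^4 + 0.6357*q^3 + 9.6673*q^2 + 12.6854*q + 2.6169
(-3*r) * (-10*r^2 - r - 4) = 30*r^3 + 3*r^2 + 12*r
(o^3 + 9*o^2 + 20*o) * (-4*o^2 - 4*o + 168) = -4*o^5 - 40*o^4 + 52*o^3 + 1432*o^2 + 3360*o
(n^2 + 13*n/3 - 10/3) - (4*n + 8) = n^2 + n/3 - 34/3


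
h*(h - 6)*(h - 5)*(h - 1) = h^4 - 12*h^3 + 41*h^2 - 30*h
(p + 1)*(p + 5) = p^2 + 6*p + 5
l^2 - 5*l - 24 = (l - 8)*(l + 3)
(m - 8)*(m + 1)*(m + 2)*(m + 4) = m^4 - m^3 - 42*m^2 - 104*m - 64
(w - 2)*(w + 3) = w^2 + w - 6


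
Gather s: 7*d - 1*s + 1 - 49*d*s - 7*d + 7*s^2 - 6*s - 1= 7*s^2 + s*(-49*d - 7)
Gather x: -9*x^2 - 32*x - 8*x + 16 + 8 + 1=-9*x^2 - 40*x + 25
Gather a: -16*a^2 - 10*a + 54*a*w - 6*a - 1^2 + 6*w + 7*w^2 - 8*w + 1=-16*a^2 + a*(54*w - 16) + 7*w^2 - 2*w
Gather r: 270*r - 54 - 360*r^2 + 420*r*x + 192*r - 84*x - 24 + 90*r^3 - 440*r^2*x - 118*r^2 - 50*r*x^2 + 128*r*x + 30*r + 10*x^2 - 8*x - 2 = 90*r^3 + r^2*(-440*x - 478) + r*(-50*x^2 + 548*x + 492) + 10*x^2 - 92*x - 80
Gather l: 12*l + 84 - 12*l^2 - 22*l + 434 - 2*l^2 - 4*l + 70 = -14*l^2 - 14*l + 588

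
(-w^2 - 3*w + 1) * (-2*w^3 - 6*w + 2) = 2*w^5 + 6*w^4 + 4*w^3 + 16*w^2 - 12*w + 2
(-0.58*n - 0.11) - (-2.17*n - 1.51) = 1.59*n + 1.4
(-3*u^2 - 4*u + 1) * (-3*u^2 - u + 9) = 9*u^4 + 15*u^3 - 26*u^2 - 37*u + 9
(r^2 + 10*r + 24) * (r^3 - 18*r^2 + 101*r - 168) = r^5 - 8*r^4 - 55*r^3 + 410*r^2 + 744*r - 4032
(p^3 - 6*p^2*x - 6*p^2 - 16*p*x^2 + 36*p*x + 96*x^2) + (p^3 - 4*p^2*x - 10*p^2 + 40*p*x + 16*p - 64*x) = 2*p^3 - 10*p^2*x - 16*p^2 - 16*p*x^2 + 76*p*x + 16*p + 96*x^2 - 64*x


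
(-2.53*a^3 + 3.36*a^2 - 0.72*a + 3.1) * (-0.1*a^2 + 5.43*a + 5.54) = 0.253*a^5 - 14.0739*a^4 + 4.3006*a^3 + 14.3948*a^2 + 12.8442*a + 17.174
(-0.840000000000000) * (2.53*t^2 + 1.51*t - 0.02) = -2.1252*t^2 - 1.2684*t + 0.0168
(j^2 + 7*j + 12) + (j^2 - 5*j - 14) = 2*j^2 + 2*j - 2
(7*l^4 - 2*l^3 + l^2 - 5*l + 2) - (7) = 7*l^4 - 2*l^3 + l^2 - 5*l - 5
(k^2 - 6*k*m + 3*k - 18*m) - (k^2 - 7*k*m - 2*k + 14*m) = k*m + 5*k - 32*m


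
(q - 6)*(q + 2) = q^2 - 4*q - 12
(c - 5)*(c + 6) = c^2 + c - 30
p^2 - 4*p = p*(p - 4)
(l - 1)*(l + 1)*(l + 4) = l^3 + 4*l^2 - l - 4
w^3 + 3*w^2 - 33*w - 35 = (w - 5)*(w + 1)*(w + 7)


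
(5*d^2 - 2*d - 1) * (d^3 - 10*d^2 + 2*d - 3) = 5*d^5 - 52*d^4 + 29*d^3 - 9*d^2 + 4*d + 3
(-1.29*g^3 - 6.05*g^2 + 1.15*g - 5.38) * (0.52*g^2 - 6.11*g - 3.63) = -0.6708*g^5 + 4.7359*g^4 + 42.2462*g^3 + 12.1374*g^2 + 28.6973*g + 19.5294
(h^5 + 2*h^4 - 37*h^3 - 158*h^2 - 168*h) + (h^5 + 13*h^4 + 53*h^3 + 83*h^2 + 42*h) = 2*h^5 + 15*h^4 + 16*h^3 - 75*h^2 - 126*h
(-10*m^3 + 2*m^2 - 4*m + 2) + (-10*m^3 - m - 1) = -20*m^3 + 2*m^2 - 5*m + 1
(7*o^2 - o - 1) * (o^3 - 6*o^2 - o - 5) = 7*o^5 - 43*o^4 - 2*o^3 - 28*o^2 + 6*o + 5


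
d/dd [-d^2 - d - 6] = -2*d - 1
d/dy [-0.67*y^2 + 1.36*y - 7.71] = 1.36 - 1.34*y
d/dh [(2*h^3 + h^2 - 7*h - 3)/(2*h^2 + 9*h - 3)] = (4*h^4 + 36*h^3 + 5*h^2 + 6*h + 48)/(4*h^4 + 36*h^3 + 69*h^2 - 54*h + 9)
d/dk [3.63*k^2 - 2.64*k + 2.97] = 7.26*k - 2.64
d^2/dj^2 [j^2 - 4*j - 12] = 2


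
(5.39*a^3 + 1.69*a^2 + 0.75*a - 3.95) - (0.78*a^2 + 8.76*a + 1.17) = 5.39*a^3 + 0.91*a^2 - 8.01*a - 5.12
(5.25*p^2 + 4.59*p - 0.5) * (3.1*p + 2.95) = 16.275*p^3 + 29.7165*p^2 + 11.9905*p - 1.475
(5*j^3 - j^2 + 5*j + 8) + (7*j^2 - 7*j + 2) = 5*j^3 + 6*j^2 - 2*j + 10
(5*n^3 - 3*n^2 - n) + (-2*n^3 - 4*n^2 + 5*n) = 3*n^3 - 7*n^2 + 4*n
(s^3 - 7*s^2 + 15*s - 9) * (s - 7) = s^4 - 14*s^3 + 64*s^2 - 114*s + 63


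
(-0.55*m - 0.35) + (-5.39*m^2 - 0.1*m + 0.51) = -5.39*m^2 - 0.65*m + 0.16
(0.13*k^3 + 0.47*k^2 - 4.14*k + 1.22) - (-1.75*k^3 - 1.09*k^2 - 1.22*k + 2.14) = 1.88*k^3 + 1.56*k^2 - 2.92*k - 0.92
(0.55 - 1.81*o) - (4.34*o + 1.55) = -6.15*o - 1.0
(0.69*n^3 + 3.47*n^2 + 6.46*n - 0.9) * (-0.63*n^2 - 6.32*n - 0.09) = -0.4347*n^5 - 6.5469*n^4 - 26.0623*n^3 - 40.5725*n^2 + 5.1066*n + 0.081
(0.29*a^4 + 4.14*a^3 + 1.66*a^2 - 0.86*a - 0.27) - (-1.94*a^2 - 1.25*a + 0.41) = 0.29*a^4 + 4.14*a^3 + 3.6*a^2 + 0.39*a - 0.68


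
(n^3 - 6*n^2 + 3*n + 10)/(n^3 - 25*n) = (n^2 - n - 2)/(n*(n + 5))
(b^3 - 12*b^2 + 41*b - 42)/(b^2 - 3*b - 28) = (b^2 - 5*b + 6)/(b + 4)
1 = 1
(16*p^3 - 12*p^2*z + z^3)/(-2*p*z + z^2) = -8*p^2/z + 2*p + z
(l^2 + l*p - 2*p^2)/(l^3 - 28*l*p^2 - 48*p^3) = (-l + p)/(-l^2 + 2*l*p + 24*p^2)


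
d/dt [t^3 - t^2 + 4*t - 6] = 3*t^2 - 2*t + 4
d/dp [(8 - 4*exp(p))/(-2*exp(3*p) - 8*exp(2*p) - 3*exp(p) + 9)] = 4*(-(exp(p) - 2)*(6*exp(2*p) + 16*exp(p) + 3) + 2*exp(3*p) + 8*exp(2*p) + 3*exp(p) - 9)*exp(p)/(2*exp(3*p) + 8*exp(2*p) + 3*exp(p) - 9)^2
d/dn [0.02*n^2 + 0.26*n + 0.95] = 0.04*n + 0.26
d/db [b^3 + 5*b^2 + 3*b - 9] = 3*b^2 + 10*b + 3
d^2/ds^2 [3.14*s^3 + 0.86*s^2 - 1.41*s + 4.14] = 18.84*s + 1.72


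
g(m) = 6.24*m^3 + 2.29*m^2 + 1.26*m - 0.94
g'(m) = 18.72*m^2 + 4.58*m + 1.26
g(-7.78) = -2810.62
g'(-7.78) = 1098.72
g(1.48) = 26.17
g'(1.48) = 49.04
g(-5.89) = -1203.98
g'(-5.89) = 623.72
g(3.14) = 218.78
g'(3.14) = 200.21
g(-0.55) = -1.98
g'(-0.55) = 4.40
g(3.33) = 259.07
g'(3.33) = 224.10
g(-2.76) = -118.17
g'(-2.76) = 131.22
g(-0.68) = -2.70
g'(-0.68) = 6.80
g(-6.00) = -1273.90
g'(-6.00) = 647.70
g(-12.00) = -10469.02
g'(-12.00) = 2641.98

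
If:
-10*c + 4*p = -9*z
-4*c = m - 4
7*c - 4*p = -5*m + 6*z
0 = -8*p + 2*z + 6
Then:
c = 191/200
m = 9/50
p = 731/800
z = 131/200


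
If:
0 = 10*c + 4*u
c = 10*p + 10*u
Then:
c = -2*u/5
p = -26*u/25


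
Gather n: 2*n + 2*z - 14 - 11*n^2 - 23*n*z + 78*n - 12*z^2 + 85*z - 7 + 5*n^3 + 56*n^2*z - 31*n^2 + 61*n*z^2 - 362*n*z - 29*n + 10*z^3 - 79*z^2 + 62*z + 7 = 5*n^3 + n^2*(56*z - 42) + n*(61*z^2 - 385*z + 51) + 10*z^3 - 91*z^2 + 149*z - 14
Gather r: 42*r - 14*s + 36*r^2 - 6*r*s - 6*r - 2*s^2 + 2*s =36*r^2 + r*(36 - 6*s) - 2*s^2 - 12*s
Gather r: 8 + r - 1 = r + 7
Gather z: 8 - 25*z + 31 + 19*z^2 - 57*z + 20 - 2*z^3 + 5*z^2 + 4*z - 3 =-2*z^3 + 24*z^2 - 78*z + 56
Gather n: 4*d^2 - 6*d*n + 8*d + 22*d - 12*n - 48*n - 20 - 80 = 4*d^2 + 30*d + n*(-6*d - 60) - 100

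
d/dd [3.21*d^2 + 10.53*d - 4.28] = 6.42*d + 10.53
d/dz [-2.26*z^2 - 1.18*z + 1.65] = -4.52*z - 1.18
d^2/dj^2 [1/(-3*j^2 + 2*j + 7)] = 2*(-9*j^2 + 6*j + 4*(3*j - 1)^2 + 21)/(-3*j^2 + 2*j + 7)^3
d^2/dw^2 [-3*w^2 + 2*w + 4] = -6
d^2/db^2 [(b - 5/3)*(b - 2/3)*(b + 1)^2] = 12*b^2 - 2*b - 46/9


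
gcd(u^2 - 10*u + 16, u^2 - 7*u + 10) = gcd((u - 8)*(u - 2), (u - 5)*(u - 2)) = u - 2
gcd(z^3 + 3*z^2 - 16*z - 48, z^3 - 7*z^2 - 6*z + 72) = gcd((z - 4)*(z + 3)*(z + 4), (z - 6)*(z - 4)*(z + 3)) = z^2 - z - 12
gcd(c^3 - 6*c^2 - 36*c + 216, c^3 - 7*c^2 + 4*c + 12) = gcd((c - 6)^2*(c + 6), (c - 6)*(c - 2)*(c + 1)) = c - 6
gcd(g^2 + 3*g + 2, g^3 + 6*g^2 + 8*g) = g + 2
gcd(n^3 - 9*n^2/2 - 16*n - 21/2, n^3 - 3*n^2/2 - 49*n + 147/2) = n - 7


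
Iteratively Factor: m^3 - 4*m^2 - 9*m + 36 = (m - 3)*(m^2 - m - 12) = (m - 4)*(m - 3)*(m + 3)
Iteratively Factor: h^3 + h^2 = (h + 1)*(h^2) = h*(h + 1)*(h)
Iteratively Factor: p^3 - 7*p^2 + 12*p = (p)*(p^2 - 7*p + 12) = p*(p - 4)*(p - 3)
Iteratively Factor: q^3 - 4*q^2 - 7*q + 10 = (q + 2)*(q^2 - 6*q + 5) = (q - 5)*(q + 2)*(q - 1)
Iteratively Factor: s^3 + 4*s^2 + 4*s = (s + 2)*(s^2 + 2*s) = (s + 2)^2*(s)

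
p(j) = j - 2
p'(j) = 1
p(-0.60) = -2.60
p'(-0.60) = 1.00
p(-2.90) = -4.90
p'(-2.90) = 1.00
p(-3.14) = -5.14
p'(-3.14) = 1.00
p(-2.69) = -4.69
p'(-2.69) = 1.00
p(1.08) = -0.92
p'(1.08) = 1.00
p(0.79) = -1.21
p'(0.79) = 1.00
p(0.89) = -1.11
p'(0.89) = 1.00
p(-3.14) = -5.14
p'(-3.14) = 1.00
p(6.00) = 4.00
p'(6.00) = 1.00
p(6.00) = 4.00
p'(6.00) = 1.00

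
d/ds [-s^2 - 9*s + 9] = -2*s - 9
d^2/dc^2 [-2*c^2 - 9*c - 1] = -4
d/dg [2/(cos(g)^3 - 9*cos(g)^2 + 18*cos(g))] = 6*(sin(g) + 6*sin(g)/cos(g)^2 - 6*tan(g))/((cos(g) - 6)^2*(cos(g) - 3)^2)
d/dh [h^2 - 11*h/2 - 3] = 2*h - 11/2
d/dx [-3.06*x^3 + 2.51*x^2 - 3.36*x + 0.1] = -9.18*x^2 + 5.02*x - 3.36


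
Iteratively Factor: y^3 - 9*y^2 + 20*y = (y - 4)*(y^2 - 5*y) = y*(y - 4)*(y - 5)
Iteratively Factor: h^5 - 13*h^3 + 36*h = (h + 2)*(h^4 - 2*h^3 - 9*h^2 + 18*h) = (h - 3)*(h + 2)*(h^3 + h^2 - 6*h) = (h - 3)*(h + 2)*(h + 3)*(h^2 - 2*h) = (h - 3)*(h - 2)*(h + 2)*(h + 3)*(h)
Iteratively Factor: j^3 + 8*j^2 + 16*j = (j)*(j^2 + 8*j + 16) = j*(j + 4)*(j + 4)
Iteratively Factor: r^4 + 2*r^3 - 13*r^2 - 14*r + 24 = (r - 1)*(r^3 + 3*r^2 - 10*r - 24) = (r - 1)*(r + 4)*(r^2 - r - 6) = (r - 3)*(r - 1)*(r + 4)*(r + 2)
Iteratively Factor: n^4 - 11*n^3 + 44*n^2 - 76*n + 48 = (n - 4)*(n^3 - 7*n^2 + 16*n - 12) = (n - 4)*(n - 2)*(n^2 - 5*n + 6) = (n - 4)*(n - 2)^2*(n - 3)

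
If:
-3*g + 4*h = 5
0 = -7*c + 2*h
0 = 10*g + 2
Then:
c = 11/35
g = -1/5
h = 11/10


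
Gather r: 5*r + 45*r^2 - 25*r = 45*r^2 - 20*r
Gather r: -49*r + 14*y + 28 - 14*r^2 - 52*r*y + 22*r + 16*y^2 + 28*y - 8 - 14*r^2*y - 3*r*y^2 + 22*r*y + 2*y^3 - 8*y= r^2*(-14*y - 14) + r*(-3*y^2 - 30*y - 27) + 2*y^3 + 16*y^2 + 34*y + 20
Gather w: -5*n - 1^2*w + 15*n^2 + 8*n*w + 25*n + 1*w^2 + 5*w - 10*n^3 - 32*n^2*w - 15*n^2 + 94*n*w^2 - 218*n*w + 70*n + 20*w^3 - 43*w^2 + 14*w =-10*n^3 + 90*n + 20*w^3 + w^2*(94*n - 42) + w*(-32*n^2 - 210*n + 18)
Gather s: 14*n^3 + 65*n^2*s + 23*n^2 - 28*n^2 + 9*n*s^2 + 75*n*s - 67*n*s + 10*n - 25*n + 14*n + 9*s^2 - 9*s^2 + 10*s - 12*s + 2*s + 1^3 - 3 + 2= 14*n^3 - 5*n^2 + 9*n*s^2 - n + s*(65*n^2 + 8*n)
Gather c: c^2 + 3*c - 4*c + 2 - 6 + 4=c^2 - c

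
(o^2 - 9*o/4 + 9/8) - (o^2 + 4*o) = 9/8 - 25*o/4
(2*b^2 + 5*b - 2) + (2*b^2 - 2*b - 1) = 4*b^2 + 3*b - 3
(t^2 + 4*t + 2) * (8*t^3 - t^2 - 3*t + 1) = 8*t^5 + 31*t^4 + 9*t^3 - 13*t^2 - 2*t + 2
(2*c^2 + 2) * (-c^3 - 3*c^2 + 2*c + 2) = -2*c^5 - 6*c^4 + 2*c^3 - 2*c^2 + 4*c + 4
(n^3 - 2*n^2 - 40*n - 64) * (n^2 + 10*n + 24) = n^5 + 8*n^4 - 36*n^3 - 512*n^2 - 1600*n - 1536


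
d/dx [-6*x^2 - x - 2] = -12*x - 1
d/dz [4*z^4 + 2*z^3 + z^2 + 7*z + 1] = 16*z^3 + 6*z^2 + 2*z + 7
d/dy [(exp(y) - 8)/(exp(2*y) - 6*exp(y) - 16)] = -exp(y)/(exp(2*y) + 4*exp(y) + 4)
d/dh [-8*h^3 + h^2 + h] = -24*h^2 + 2*h + 1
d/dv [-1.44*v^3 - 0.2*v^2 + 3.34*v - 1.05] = -4.32*v^2 - 0.4*v + 3.34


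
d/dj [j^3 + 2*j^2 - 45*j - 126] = 3*j^2 + 4*j - 45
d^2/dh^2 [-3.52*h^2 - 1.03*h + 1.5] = -7.04000000000000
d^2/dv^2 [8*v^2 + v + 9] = 16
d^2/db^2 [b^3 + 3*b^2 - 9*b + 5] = 6*b + 6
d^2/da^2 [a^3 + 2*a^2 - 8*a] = 6*a + 4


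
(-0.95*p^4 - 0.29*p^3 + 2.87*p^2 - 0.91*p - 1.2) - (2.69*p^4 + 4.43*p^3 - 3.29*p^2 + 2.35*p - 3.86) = -3.64*p^4 - 4.72*p^3 + 6.16*p^2 - 3.26*p + 2.66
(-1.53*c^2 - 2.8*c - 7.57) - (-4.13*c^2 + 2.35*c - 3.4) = 2.6*c^2 - 5.15*c - 4.17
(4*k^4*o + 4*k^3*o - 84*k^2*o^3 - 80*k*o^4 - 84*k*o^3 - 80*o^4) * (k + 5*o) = 4*k^5*o + 20*k^4*o^2 + 4*k^4*o - 84*k^3*o^3 + 20*k^3*o^2 - 500*k^2*o^4 - 84*k^2*o^3 - 400*k*o^5 - 500*k*o^4 - 400*o^5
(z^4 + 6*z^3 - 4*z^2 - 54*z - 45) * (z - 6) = z^5 - 40*z^3 - 30*z^2 + 279*z + 270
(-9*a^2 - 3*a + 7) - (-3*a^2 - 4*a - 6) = -6*a^2 + a + 13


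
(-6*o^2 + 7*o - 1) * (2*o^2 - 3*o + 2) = -12*o^4 + 32*o^3 - 35*o^2 + 17*o - 2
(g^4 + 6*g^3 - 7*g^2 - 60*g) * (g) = g^5 + 6*g^4 - 7*g^3 - 60*g^2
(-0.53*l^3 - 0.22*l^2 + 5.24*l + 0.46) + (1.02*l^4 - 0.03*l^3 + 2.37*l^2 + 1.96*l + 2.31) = 1.02*l^4 - 0.56*l^3 + 2.15*l^2 + 7.2*l + 2.77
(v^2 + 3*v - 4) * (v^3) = v^5 + 3*v^4 - 4*v^3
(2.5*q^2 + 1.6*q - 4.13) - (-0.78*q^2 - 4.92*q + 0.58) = 3.28*q^2 + 6.52*q - 4.71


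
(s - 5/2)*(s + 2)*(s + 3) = s^3 + 5*s^2/2 - 13*s/2 - 15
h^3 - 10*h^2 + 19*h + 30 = (h - 6)*(h - 5)*(h + 1)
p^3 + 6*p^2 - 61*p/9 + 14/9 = (p - 2/3)*(p - 1/3)*(p + 7)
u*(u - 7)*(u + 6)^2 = u^4 + 5*u^3 - 48*u^2 - 252*u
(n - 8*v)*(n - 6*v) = n^2 - 14*n*v + 48*v^2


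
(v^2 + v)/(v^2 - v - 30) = v*(v + 1)/(v^2 - v - 30)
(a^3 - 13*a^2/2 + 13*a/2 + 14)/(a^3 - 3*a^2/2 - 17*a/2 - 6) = (2*a - 7)/(2*a + 3)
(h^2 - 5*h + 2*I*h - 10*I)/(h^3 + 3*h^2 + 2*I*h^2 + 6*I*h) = (h - 5)/(h*(h + 3))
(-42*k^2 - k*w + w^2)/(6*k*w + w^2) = (-7*k + w)/w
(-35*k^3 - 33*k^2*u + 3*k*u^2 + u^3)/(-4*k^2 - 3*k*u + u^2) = (-35*k^2 + 2*k*u + u^2)/(-4*k + u)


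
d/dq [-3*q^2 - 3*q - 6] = -6*q - 3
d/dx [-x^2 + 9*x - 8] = 9 - 2*x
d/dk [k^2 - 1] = 2*k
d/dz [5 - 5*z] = -5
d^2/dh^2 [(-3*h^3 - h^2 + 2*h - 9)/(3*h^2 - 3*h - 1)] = 2*(-27*h^3 - 279*h^2 + 252*h - 115)/(27*h^6 - 81*h^5 + 54*h^4 + 27*h^3 - 18*h^2 - 9*h - 1)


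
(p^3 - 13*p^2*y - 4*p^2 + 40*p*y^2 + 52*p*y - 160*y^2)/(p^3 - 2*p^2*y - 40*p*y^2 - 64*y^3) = (p^2 - 5*p*y - 4*p + 20*y)/(p^2 + 6*p*y + 8*y^2)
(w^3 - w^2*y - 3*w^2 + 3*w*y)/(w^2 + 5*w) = (w^2 - w*y - 3*w + 3*y)/(w + 5)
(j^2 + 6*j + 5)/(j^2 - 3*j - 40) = (j + 1)/(j - 8)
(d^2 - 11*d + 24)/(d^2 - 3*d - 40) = (d - 3)/(d + 5)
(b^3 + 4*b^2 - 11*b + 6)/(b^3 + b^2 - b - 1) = (b^2 + 5*b - 6)/(b^2 + 2*b + 1)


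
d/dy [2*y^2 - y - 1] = 4*y - 1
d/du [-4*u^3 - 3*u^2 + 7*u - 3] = -12*u^2 - 6*u + 7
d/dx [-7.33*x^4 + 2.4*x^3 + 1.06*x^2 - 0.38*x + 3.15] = -29.32*x^3 + 7.2*x^2 + 2.12*x - 0.38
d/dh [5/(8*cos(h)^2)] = 5*sin(h)/(4*cos(h)^3)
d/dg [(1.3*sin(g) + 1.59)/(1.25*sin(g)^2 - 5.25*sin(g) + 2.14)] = (-1.625*sin(g)^2 - 3.975*sin(g) + 11.1295)*cos(g)/(1.5625*sin(g)^4 - 13.125*sin(g)^3 + 32.9125*sin(g)^2 - 22.47*sin(g) + 4.5796)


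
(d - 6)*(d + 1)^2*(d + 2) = d^4 - 2*d^3 - 19*d^2 - 28*d - 12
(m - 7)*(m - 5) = m^2 - 12*m + 35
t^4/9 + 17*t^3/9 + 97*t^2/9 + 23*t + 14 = (t/3 + 1/3)*(t/3 + 1)*(t + 6)*(t + 7)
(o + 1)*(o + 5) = o^2 + 6*o + 5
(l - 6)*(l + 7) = l^2 + l - 42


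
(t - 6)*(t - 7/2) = t^2 - 19*t/2 + 21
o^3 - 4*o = o*(o - 2)*(o + 2)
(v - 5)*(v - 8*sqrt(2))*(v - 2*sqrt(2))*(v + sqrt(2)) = v^4 - 9*sqrt(2)*v^3 - 5*v^3 + 12*v^2 + 45*sqrt(2)*v^2 - 60*v + 32*sqrt(2)*v - 160*sqrt(2)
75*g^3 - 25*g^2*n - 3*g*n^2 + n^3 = (-5*g + n)*(-3*g + n)*(5*g + n)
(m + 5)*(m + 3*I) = m^2 + 5*m + 3*I*m + 15*I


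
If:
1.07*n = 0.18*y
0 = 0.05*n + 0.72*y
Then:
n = 0.00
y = 0.00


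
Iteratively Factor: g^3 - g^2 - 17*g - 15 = (g + 3)*(g^2 - 4*g - 5) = (g - 5)*(g + 3)*(g + 1)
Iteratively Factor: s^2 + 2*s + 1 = (s + 1)*(s + 1)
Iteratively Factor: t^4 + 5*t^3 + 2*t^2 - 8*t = (t - 1)*(t^3 + 6*t^2 + 8*t) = t*(t - 1)*(t^2 + 6*t + 8) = t*(t - 1)*(t + 4)*(t + 2)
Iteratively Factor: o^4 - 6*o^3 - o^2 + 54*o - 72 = (o - 3)*(o^3 - 3*o^2 - 10*o + 24) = (o - 3)*(o - 2)*(o^2 - o - 12) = (o - 4)*(o - 3)*(o - 2)*(o + 3)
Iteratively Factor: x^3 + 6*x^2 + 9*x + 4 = (x + 1)*(x^2 + 5*x + 4) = (x + 1)^2*(x + 4)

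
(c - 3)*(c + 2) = c^2 - c - 6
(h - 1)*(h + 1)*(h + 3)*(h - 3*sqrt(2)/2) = h^4 - 3*sqrt(2)*h^3/2 + 3*h^3 - 9*sqrt(2)*h^2/2 - h^2 - 3*h + 3*sqrt(2)*h/2 + 9*sqrt(2)/2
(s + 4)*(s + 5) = s^2 + 9*s + 20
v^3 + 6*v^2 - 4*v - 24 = (v - 2)*(v + 2)*(v + 6)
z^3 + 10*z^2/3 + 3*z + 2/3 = (z + 1/3)*(z + 1)*(z + 2)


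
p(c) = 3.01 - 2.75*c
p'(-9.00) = -2.75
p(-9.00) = 27.76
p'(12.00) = -2.75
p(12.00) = -29.99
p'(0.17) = -2.75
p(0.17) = 2.54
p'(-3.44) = -2.75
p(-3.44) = 12.47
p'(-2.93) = -2.75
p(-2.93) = 11.07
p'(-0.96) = -2.75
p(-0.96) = 5.65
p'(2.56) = -2.75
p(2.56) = -4.03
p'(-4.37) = -2.75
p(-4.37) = 15.03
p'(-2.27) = -2.75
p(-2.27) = 9.25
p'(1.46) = -2.75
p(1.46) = -1.00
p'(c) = -2.75000000000000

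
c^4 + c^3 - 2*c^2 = c^2*(c - 1)*(c + 2)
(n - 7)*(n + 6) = n^2 - n - 42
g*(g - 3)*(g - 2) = g^3 - 5*g^2 + 6*g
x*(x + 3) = x^2 + 3*x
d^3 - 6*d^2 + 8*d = d*(d - 4)*(d - 2)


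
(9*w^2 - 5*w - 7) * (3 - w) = -9*w^3 + 32*w^2 - 8*w - 21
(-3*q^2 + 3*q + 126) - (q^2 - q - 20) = -4*q^2 + 4*q + 146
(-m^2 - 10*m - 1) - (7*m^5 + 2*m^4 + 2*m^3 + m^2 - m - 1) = -7*m^5 - 2*m^4 - 2*m^3 - 2*m^2 - 9*m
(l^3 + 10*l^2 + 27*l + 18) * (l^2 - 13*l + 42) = l^5 - 3*l^4 - 61*l^3 + 87*l^2 + 900*l + 756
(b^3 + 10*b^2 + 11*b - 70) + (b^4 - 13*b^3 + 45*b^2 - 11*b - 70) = b^4 - 12*b^3 + 55*b^2 - 140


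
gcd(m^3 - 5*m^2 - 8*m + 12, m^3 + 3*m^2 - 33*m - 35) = 1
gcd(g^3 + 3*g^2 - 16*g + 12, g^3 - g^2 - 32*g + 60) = g^2 + 4*g - 12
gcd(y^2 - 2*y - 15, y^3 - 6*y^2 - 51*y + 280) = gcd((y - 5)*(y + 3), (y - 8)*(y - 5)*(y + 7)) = y - 5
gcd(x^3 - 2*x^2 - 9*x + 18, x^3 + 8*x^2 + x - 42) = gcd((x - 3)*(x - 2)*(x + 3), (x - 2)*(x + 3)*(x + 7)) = x^2 + x - 6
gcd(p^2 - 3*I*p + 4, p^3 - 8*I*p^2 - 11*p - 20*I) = p^2 - 3*I*p + 4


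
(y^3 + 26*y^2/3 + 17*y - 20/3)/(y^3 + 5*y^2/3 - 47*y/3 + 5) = (y + 4)/(y - 3)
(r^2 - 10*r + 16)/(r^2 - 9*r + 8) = (r - 2)/(r - 1)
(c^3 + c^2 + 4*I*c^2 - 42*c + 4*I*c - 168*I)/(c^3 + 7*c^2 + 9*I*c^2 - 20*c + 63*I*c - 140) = (c - 6)/(c + 5*I)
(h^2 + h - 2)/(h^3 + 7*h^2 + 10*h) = (h - 1)/(h*(h + 5))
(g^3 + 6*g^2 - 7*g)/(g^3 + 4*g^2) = (g^2 + 6*g - 7)/(g*(g + 4))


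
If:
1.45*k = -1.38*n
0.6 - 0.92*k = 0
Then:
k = 0.65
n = -0.69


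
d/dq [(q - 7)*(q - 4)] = 2*q - 11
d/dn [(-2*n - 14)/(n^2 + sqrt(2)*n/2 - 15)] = 4*(-2*n^2 - sqrt(2)*n + (n + 7)*(4*n + sqrt(2)) + 30)/(2*n^2 + sqrt(2)*n - 30)^2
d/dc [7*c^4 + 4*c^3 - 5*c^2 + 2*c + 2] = 28*c^3 + 12*c^2 - 10*c + 2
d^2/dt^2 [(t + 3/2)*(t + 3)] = 2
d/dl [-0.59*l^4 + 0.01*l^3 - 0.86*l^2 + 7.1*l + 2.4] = -2.36*l^3 + 0.03*l^2 - 1.72*l + 7.1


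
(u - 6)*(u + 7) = u^2 + u - 42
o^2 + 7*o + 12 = (o + 3)*(o + 4)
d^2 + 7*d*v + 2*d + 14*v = (d + 2)*(d + 7*v)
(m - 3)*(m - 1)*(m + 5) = m^3 + m^2 - 17*m + 15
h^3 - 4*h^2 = h^2*(h - 4)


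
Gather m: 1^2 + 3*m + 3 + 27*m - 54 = 30*m - 50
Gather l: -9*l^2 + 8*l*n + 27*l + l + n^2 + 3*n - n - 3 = -9*l^2 + l*(8*n + 28) + n^2 + 2*n - 3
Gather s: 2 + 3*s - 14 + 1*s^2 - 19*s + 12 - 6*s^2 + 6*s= -5*s^2 - 10*s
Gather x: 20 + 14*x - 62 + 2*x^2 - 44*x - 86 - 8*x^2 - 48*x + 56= -6*x^2 - 78*x - 72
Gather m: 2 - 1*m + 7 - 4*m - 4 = 5 - 5*m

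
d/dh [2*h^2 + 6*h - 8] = 4*h + 6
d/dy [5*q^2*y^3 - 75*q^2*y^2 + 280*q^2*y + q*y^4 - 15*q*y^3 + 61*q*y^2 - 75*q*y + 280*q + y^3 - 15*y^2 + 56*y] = 15*q^2*y^2 - 150*q^2*y + 280*q^2 + 4*q*y^3 - 45*q*y^2 + 122*q*y - 75*q + 3*y^2 - 30*y + 56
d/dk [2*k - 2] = 2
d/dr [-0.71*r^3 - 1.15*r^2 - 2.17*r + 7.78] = -2.13*r^2 - 2.3*r - 2.17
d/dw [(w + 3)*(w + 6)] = 2*w + 9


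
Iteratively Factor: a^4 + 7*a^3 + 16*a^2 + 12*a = (a + 2)*(a^3 + 5*a^2 + 6*a) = a*(a + 2)*(a^2 + 5*a + 6) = a*(a + 2)^2*(a + 3)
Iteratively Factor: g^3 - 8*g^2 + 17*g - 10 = (g - 2)*(g^2 - 6*g + 5) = (g - 5)*(g - 2)*(g - 1)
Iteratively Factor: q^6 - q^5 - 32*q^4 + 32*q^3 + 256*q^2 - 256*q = (q)*(q^5 - q^4 - 32*q^3 + 32*q^2 + 256*q - 256) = q*(q - 1)*(q^4 - 32*q^2 + 256) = q*(q - 1)*(q + 4)*(q^3 - 4*q^2 - 16*q + 64) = q*(q - 4)*(q - 1)*(q + 4)*(q^2 - 16) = q*(q - 4)^2*(q - 1)*(q + 4)*(q + 4)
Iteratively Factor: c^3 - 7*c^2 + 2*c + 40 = (c + 2)*(c^2 - 9*c + 20) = (c - 5)*(c + 2)*(c - 4)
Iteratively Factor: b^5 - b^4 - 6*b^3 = (b)*(b^4 - b^3 - 6*b^2) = b^2*(b^3 - b^2 - 6*b) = b^3*(b^2 - b - 6) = b^3*(b - 3)*(b + 2)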